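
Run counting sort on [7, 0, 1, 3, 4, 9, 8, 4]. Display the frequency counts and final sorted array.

Count array: [1, 1, 0, 1, 2, 0, 0, 1, 1, 1]
(count[i] = number of elements equal to i)
Cumulative count: [1, 2, 2, 3, 5, 5, 5, 6, 7, 8]
Sorted: [0, 1, 3, 4, 4, 7, 8, 9]


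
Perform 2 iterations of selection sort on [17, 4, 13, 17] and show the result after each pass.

Pass 1: Select minimum 4 at index 1, swap -> [4, 17, 13, 17]
Pass 2: Select minimum 13 at index 2, swap -> [4, 13, 17, 17]


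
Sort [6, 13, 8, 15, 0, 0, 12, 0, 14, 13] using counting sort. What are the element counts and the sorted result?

Count array: [3, 0, 0, 0, 0, 0, 1, 0, 1, 0, 0, 0, 1, 2, 1, 1]
(count[i] = number of elements equal to i)
Cumulative count: [3, 3, 3, 3, 3, 3, 4, 4, 5, 5, 5, 5, 6, 8, 9, 10]
Sorted: [0, 0, 0, 6, 8, 12, 13, 13, 14, 15]


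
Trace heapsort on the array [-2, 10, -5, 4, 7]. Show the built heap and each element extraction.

Build heap: [10, 7, -5, 4, -2]
Extract 10: [7, 4, -5, -2, 10]
Extract 7: [4, -2, -5, 7, 10]
Extract 4: [-2, -5, 4, 7, 10]
Extract -2: [-5, -2, 4, 7, 10]


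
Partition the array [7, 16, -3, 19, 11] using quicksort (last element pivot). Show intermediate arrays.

Partition 1: pivot=11 at index 2 -> [7, -3, 11, 19, 16]
Partition 2: pivot=-3 at index 0 -> [-3, 7, 11, 19, 16]
Partition 3: pivot=16 at index 3 -> [-3, 7, 11, 16, 19]


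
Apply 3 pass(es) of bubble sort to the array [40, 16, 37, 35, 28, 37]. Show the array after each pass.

After pass 1: [16, 37, 35, 28, 37, 40] (5 swaps)
After pass 2: [16, 35, 28, 37, 37, 40] (2 swaps)
After pass 3: [16, 28, 35, 37, 37, 40] (1 swaps)
Total swaps: 8


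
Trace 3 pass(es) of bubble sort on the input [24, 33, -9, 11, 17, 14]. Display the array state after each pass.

After pass 1: [24, -9, 11, 17, 14, 33] (4 swaps)
After pass 2: [-9, 11, 17, 14, 24, 33] (4 swaps)
After pass 3: [-9, 11, 14, 17, 24, 33] (1 swaps)
Total swaps: 9


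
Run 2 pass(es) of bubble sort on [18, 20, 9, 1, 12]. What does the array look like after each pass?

After pass 1: [18, 9, 1, 12, 20] (3 swaps)
After pass 2: [9, 1, 12, 18, 20] (3 swaps)
Total swaps: 6


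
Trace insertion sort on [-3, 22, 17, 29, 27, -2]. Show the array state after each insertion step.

First element -3 is already 'sorted'
Insert 22: shifted 0 elements -> [-3, 22, 17, 29, 27, -2]
Insert 17: shifted 1 elements -> [-3, 17, 22, 29, 27, -2]
Insert 29: shifted 0 elements -> [-3, 17, 22, 29, 27, -2]
Insert 27: shifted 1 elements -> [-3, 17, 22, 27, 29, -2]
Insert -2: shifted 4 elements -> [-3, -2, 17, 22, 27, 29]


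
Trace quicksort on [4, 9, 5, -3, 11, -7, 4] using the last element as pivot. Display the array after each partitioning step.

Partition 1: pivot=4 at index 3 -> [4, -3, -7, 4, 11, 5, 9]
Partition 2: pivot=-7 at index 0 -> [-7, -3, 4, 4, 11, 5, 9]
Partition 3: pivot=4 at index 2 -> [-7, -3, 4, 4, 11, 5, 9]
Partition 4: pivot=9 at index 5 -> [-7, -3, 4, 4, 5, 9, 11]


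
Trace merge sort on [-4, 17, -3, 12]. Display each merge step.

Divide and conquer:
  Merge [-4] + [17] -> [-4, 17]
  Merge [-3] + [12] -> [-3, 12]
  Merge [-4, 17] + [-3, 12] -> [-4, -3, 12, 17]


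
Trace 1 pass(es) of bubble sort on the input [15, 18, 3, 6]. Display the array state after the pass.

After pass 1: [15, 3, 6, 18] (2 swaps)
Total swaps: 2


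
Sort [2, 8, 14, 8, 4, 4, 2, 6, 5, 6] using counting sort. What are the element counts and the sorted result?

Count array: [0, 0, 2, 0, 2, 1, 2, 0, 2, 0, 0, 0, 0, 0, 1]
(count[i] = number of elements equal to i)
Cumulative count: [0, 0, 2, 2, 4, 5, 7, 7, 9, 9, 9, 9, 9, 9, 10]
Sorted: [2, 2, 4, 4, 5, 6, 6, 8, 8, 14]


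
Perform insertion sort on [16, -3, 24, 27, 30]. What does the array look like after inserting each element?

First element 16 is already 'sorted'
Insert -3: shifted 1 elements -> [-3, 16, 24, 27, 30]
Insert 24: shifted 0 elements -> [-3, 16, 24, 27, 30]
Insert 27: shifted 0 elements -> [-3, 16, 24, 27, 30]
Insert 30: shifted 0 elements -> [-3, 16, 24, 27, 30]


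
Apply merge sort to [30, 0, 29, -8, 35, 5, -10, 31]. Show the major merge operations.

Divide and conquer:
  Merge [30] + [0] -> [0, 30]
  Merge [29] + [-8] -> [-8, 29]
  Merge [0, 30] + [-8, 29] -> [-8, 0, 29, 30]
  Merge [35] + [5] -> [5, 35]
  Merge [-10] + [31] -> [-10, 31]
  Merge [5, 35] + [-10, 31] -> [-10, 5, 31, 35]
  Merge [-8, 0, 29, 30] + [-10, 5, 31, 35] -> [-10, -8, 0, 5, 29, 30, 31, 35]


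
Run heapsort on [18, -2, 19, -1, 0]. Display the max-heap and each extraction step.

Build heap: [19, 0, 18, -1, -2]
Extract 19: [18, 0, -2, -1, 19]
Extract 18: [0, -1, -2, 18, 19]
Extract 0: [-1, -2, 0, 18, 19]
Extract -1: [-2, -1, 0, 18, 19]


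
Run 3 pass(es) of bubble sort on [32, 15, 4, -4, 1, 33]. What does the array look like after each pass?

After pass 1: [15, 4, -4, 1, 32, 33] (4 swaps)
After pass 2: [4, -4, 1, 15, 32, 33] (3 swaps)
After pass 3: [-4, 1, 4, 15, 32, 33] (2 swaps)
Total swaps: 9


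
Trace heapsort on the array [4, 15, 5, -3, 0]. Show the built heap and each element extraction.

Build heap: [15, 4, 5, -3, 0]
Extract 15: [5, 4, 0, -3, 15]
Extract 5: [4, -3, 0, 5, 15]
Extract 4: [0, -3, 4, 5, 15]
Extract 0: [-3, 0, 4, 5, 15]


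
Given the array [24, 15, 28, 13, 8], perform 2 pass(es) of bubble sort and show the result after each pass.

After pass 1: [15, 24, 13, 8, 28] (3 swaps)
After pass 2: [15, 13, 8, 24, 28] (2 swaps)
Total swaps: 5


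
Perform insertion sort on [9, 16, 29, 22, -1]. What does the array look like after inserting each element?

First element 9 is already 'sorted'
Insert 16: shifted 0 elements -> [9, 16, 29, 22, -1]
Insert 29: shifted 0 elements -> [9, 16, 29, 22, -1]
Insert 22: shifted 1 elements -> [9, 16, 22, 29, -1]
Insert -1: shifted 4 elements -> [-1, 9, 16, 22, 29]


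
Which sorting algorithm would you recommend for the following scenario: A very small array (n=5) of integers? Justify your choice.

Best choice: Insertion sort
Reason: For tiny inputs the O(n^2) overhead is negligible and insertion sort has minimal constant factors


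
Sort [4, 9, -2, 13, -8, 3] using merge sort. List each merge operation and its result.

Divide and conquer:
  Merge [9] + [-2] -> [-2, 9]
  Merge [4] + [-2, 9] -> [-2, 4, 9]
  Merge [-8] + [3] -> [-8, 3]
  Merge [13] + [-8, 3] -> [-8, 3, 13]
  Merge [-2, 4, 9] + [-8, 3, 13] -> [-8, -2, 3, 4, 9, 13]


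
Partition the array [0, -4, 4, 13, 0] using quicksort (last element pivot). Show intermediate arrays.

Partition 1: pivot=0 at index 2 -> [0, -4, 0, 13, 4]
Partition 2: pivot=-4 at index 0 -> [-4, 0, 0, 13, 4]
Partition 3: pivot=4 at index 3 -> [-4, 0, 0, 4, 13]


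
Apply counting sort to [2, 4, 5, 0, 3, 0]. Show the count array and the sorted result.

Count array: [2, 0, 1, 1, 1, 1]
(count[i] = number of elements equal to i)
Cumulative count: [2, 2, 3, 4, 5, 6]
Sorted: [0, 0, 2, 3, 4, 5]


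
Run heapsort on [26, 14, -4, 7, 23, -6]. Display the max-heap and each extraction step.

Build heap: [26, 23, -4, 7, 14, -6]
Extract 26: [23, 14, -4, 7, -6, 26]
Extract 23: [14, 7, -4, -6, 23, 26]
Extract 14: [7, -6, -4, 14, 23, 26]
Extract 7: [-4, -6, 7, 14, 23, 26]
Extract -4: [-6, -4, 7, 14, 23, 26]


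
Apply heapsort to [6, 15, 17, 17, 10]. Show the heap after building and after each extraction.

Build heap: [17, 15, 17, 6, 10]
Extract 17: [17, 15, 10, 6, 17]
Extract 17: [15, 6, 10, 17, 17]
Extract 15: [10, 6, 15, 17, 17]
Extract 10: [6, 10, 15, 17, 17]


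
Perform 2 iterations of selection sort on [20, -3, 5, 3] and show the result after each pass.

Pass 1: Select minimum -3 at index 1, swap -> [-3, 20, 5, 3]
Pass 2: Select minimum 3 at index 3, swap -> [-3, 3, 5, 20]


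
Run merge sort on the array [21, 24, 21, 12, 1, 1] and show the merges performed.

Divide and conquer:
  Merge [24] + [21] -> [21, 24]
  Merge [21] + [21, 24] -> [21, 21, 24]
  Merge [1] + [1] -> [1, 1]
  Merge [12] + [1, 1] -> [1, 1, 12]
  Merge [21, 21, 24] + [1, 1, 12] -> [1, 1, 12, 21, 21, 24]


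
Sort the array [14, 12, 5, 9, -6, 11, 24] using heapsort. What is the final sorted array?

Build heap: [24, 12, 14, 9, -6, 11, 5]
Extract 24: [14, 12, 11, 9, -6, 5, 24]
Extract 14: [12, 9, 11, 5, -6, 14, 24]
Extract 12: [11, 9, -6, 5, 12, 14, 24]
Extract 11: [9, 5, -6, 11, 12, 14, 24]
Extract 9: [5, -6, 9, 11, 12, 14, 24]
Extract 5: [-6, 5, 9, 11, 12, 14, 24]


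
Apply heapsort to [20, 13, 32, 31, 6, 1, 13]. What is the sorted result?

Build heap: [32, 31, 20, 13, 6, 1, 13]
Extract 32: [31, 13, 20, 13, 6, 1, 32]
Extract 31: [20, 13, 1, 13, 6, 31, 32]
Extract 20: [13, 13, 1, 6, 20, 31, 32]
Extract 13: [13, 6, 1, 13, 20, 31, 32]
Extract 13: [6, 1, 13, 13, 20, 31, 32]
Extract 6: [1, 6, 13, 13, 20, 31, 32]


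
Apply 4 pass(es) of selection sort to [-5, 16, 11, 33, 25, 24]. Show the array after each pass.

Pass 1: Select minimum -5 at index 0, swap -> [-5, 16, 11, 33, 25, 24]
Pass 2: Select minimum 11 at index 2, swap -> [-5, 11, 16, 33, 25, 24]
Pass 3: Select minimum 16 at index 2, swap -> [-5, 11, 16, 33, 25, 24]
Pass 4: Select minimum 24 at index 5, swap -> [-5, 11, 16, 24, 25, 33]


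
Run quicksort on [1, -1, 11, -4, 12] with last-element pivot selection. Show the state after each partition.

Partition 1: pivot=12 at index 4 -> [1, -1, 11, -4, 12]
Partition 2: pivot=-4 at index 0 -> [-4, -1, 11, 1, 12]
Partition 3: pivot=1 at index 2 -> [-4, -1, 1, 11, 12]


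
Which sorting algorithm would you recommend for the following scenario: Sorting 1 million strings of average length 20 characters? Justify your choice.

Best choice: MSD radix sort or Mergesort
Reason: MSD radix sort is a non-comparison sort that buckets the strings by successive character positions, running in time proportional to the total number of characters examined rather than O(n log n) string comparisons; mergesort is a stable O(n log n)-comparison alternative that works for arbitrary variable-length keys


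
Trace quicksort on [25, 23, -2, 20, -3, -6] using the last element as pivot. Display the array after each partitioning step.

Partition 1: pivot=-6 at index 0 -> [-6, 23, -2, 20, -3, 25]
Partition 2: pivot=25 at index 5 -> [-6, 23, -2, 20, -3, 25]
Partition 3: pivot=-3 at index 1 -> [-6, -3, -2, 20, 23, 25]
Partition 4: pivot=23 at index 4 -> [-6, -3, -2, 20, 23, 25]
Partition 5: pivot=20 at index 3 -> [-6, -3, -2, 20, 23, 25]


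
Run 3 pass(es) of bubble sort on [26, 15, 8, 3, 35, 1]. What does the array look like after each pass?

After pass 1: [15, 8, 3, 26, 1, 35] (4 swaps)
After pass 2: [8, 3, 15, 1, 26, 35] (3 swaps)
After pass 3: [3, 8, 1, 15, 26, 35] (2 swaps)
Total swaps: 9


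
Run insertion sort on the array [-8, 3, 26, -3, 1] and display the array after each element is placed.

First element -8 is already 'sorted'
Insert 3: shifted 0 elements -> [-8, 3, 26, -3, 1]
Insert 26: shifted 0 elements -> [-8, 3, 26, -3, 1]
Insert -3: shifted 2 elements -> [-8, -3, 3, 26, 1]
Insert 1: shifted 2 elements -> [-8, -3, 1, 3, 26]


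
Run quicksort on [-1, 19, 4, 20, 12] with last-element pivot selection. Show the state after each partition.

Partition 1: pivot=12 at index 2 -> [-1, 4, 12, 20, 19]
Partition 2: pivot=4 at index 1 -> [-1, 4, 12, 20, 19]
Partition 3: pivot=19 at index 3 -> [-1, 4, 12, 19, 20]


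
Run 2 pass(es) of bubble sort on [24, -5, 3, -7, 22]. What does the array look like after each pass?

After pass 1: [-5, 3, -7, 22, 24] (4 swaps)
After pass 2: [-5, -7, 3, 22, 24] (1 swaps)
Total swaps: 5


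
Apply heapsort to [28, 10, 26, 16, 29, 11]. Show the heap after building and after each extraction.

Build heap: [29, 28, 26, 16, 10, 11]
Extract 29: [28, 16, 26, 11, 10, 29]
Extract 28: [26, 16, 10, 11, 28, 29]
Extract 26: [16, 11, 10, 26, 28, 29]
Extract 16: [11, 10, 16, 26, 28, 29]
Extract 11: [10, 11, 16, 26, 28, 29]


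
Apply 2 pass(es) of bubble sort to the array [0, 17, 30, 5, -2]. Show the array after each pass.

After pass 1: [0, 17, 5, -2, 30] (2 swaps)
After pass 2: [0, 5, -2, 17, 30] (2 swaps)
Total swaps: 4


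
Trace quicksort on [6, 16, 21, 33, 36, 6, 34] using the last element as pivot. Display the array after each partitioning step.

Partition 1: pivot=34 at index 5 -> [6, 16, 21, 33, 6, 34, 36]
Partition 2: pivot=6 at index 1 -> [6, 6, 21, 33, 16, 34, 36]
Partition 3: pivot=16 at index 2 -> [6, 6, 16, 33, 21, 34, 36]
Partition 4: pivot=21 at index 3 -> [6, 6, 16, 21, 33, 34, 36]


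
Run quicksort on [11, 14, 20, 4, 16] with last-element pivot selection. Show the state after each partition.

Partition 1: pivot=16 at index 3 -> [11, 14, 4, 16, 20]
Partition 2: pivot=4 at index 0 -> [4, 14, 11, 16, 20]
Partition 3: pivot=11 at index 1 -> [4, 11, 14, 16, 20]


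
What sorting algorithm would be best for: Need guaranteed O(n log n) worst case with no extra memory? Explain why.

Best choice: Heapsort
Reason: Heapsort is O(n log n) worst case and sorts in-place; quicksort can degrade to O(n^2)


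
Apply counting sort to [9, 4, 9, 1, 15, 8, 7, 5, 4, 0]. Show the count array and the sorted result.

Count array: [1, 1, 0, 0, 2, 1, 0, 1, 1, 2, 0, 0, 0, 0, 0, 1]
(count[i] = number of elements equal to i)
Cumulative count: [1, 2, 2, 2, 4, 5, 5, 6, 7, 9, 9, 9, 9, 9, 9, 10]
Sorted: [0, 1, 4, 4, 5, 7, 8, 9, 9, 15]


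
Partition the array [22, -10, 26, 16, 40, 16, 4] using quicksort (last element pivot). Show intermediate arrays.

Partition 1: pivot=4 at index 1 -> [-10, 4, 26, 16, 40, 16, 22]
Partition 2: pivot=22 at index 4 -> [-10, 4, 16, 16, 22, 26, 40]
Partition 3: pivot=16 at index 3 -> [-10, 4, 16, 16, 22, 26, 40]
Partition 4: pivot=40 at index 6 -> [-10, 4, 16, 16, 22, 26, 40]


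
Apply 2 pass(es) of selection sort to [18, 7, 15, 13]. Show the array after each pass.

Pass 1: Select minimum 7 at index 1, swap -> [7, 18, 15, 13]
Pass 2: Select minimum 13 at index 3, swap -> [7, 13, 15, 18]


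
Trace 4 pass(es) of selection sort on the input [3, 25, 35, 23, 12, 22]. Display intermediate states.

Pass 1: Select minimum 3 at index 0, swap -> [3, 25, 35, 23, 12, 22]
Pass 2: Select minimum 12 at index 4, swap -> [3, 12, 35, 23, 25, 22]
Pass 3: Select minimum 22 at index 5, swap -> [3, 12, 22, 23, 25, 35]
Pass 4: Select minimum 23 at index 3, swap -> [3, 12, 22, 23, 25, 35]


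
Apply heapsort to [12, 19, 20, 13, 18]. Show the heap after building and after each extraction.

Build heap: [20, 19, 12, 13, 18]
Extract 20: [19, 18, 12, 13, 20]
Extract 19: [18, 13, 12, 19, 20]
Extract 18: [13, 12, 18, 19, 20]
Extract 13: [12, 13, 18, 19, 20]


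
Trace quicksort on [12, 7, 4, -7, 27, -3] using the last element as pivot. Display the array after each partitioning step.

Partition 1: pivot=-3 at index 1 -> [-7, -3, 4, 12, 27, 7]
Partition 2: pivot=7 at index 3 -> [-7, -3, 4, 7, 27, 12]
Partition 3: pivot=12 at index 4 -> [-7, -3, 4, 7, 12, 27]


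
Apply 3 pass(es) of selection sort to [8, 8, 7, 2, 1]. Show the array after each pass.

Pass 1: Select minimum 1 at index 4, swap -> [1, 8, 7, 2, 8]
Pass 2: Select minimum 2 at index 3, swap -> [1, 2, 7, 8, 8]
Pass 3: Select minimum 7 at index 2, swap -> [1, 2, 7, 8, 8]


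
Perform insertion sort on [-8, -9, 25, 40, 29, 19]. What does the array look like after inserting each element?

First element -8 is already 'sorted'
Insert -9: shifted 1 elements -> [-9, -8, 25, 40, 29, 19]
Insert 25: shifted 0 elements -> [-9, -8, 25, 40, 29, 19]
Insert 40: shifted 0 elements -> [-9, -8, 25, 40, 29, 19]
Insert 29: shifted 1 elements -> [-9, -8, 25, 29, 40, 19]
Insert 19: shifted 3 elements -> [-9, -8, 19, 25, 29, 40]


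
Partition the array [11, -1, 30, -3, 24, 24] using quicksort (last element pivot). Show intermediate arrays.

Partition 1: pivot=24 at index 4 -> [11, -1, -3, 24, 24, 30]
Partition 2: pivot=24 at index 3 -> [11, -1, -3, 24, 24, 30]
Partition 3: pivot=-3 at index 0 -> [-3, -1, 11, 24, 24, 30]
Partition 4: pivot=11 at index 2 -> [-3, -1, 11, 24, 24, 30]


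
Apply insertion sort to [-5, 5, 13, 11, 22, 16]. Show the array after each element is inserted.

First element -5 is already 'sorted'
Insert 5: shifted 0 elements -> [-5, 5, 13, 11, 22, 16]
Insert 13: shifted 0 elements -> [-5, 5, 13, 11, 22, 16]
Insert 11: shifted 1 elements -> [-5, 5, 11, 13, 22, 16]
Insert 22: shifted 0 elements -> [-5, 5, 11, 13, 22, 16]
Insert 16: shifted 1 elements -> [-5, 5, 11, 13, 16, 22]


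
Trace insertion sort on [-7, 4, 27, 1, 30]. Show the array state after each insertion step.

First element -7 is already 'sorted'
Insert 4: shifted 0 elements -> [-7, 4, 27, 1, 30]
Insert 27: shifted 0 elements -> [-7, 4, 27, 1, 30]
Insert 1: shifted 2 elements -> [-7, 1, 4, 27, 30]
Insert 30: shifted 0 elements -> [-7, 1, 4, 27, 30]


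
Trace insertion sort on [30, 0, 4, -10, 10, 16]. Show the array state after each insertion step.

First element 30 is already 'sorted'
Insert 0: shifted 1 elements -> [0, 30, 4, -10, 10, 16]
Insert 4: shifted 1 elements -> [0, 4, 30, -10, 10, 16]
Insert -10: shifted 3 elements -> [-10, 0, 4, 30, 10, 16]
Insert 10: shifted 1 elements -> [-10, 0, 4, 10, 30, 16]
Insert 16: shifted 1 elements -> [-10, 0, 4, 10, 16, 30]


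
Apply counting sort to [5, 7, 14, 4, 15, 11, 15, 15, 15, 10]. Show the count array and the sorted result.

Count array: [0, 0, 0, 0, 1, 1, 0, 1, 0, 0, 1, 1, 0, 0, 1, 4]
(count[i] = number of elements equal to i)
Cumulative count: [0, 0, 0, 0, 1, 2, 2, 3, 3, 3, 4, 5, 5, 5, 6, 10]
Sorted: [4, 5, 7, 10, 11, 14, 15, 15, 15, 15]


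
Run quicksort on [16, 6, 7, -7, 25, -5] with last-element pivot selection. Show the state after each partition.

Partition 1: pivot=-5 at index 1 -> [-7, -5, 7, 16, 25, 6]
Partition 2: pivot=6 at index 2 -> [-7, -5, 6, 16, 25, 7]
Partition 3: pivot=7 at index 3 -> [-7, -5, 6, 7, 25, 16]
Partition 4: pivot=16 at index 4 -> [-7, -5, 6, 7, 16, 25]


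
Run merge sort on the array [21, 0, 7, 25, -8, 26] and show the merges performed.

Divide and conquer:
  Merge [0] + [7] -> [0, 7]
  Merge [21] + [0, 7] -> [0, 7, 21]
  Merge [-8] + [26] -> [-8, 26]
  Merge [25] + [-8, 26] -> [-8, 25, 26]
  Merge [0, 7, 21] + [-8, 25, 26] -> [-8, 0, 7, 21, 25, 26]


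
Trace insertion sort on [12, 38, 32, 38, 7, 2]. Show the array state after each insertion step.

First element 12 is already 'sorted'
Insert 38: shifted 0 elements -> [12, 38, 32, 38, 7, 2]
Insert 32: shifted 1 elements -> [12, 32, 38, 38, 7, 2]
Insert 38: shifted 0 elements -> [12, 32, 38, 38, 7, 2]
Insert 7: shifted 4 elements -> [7, 12, 32, 38, 38, 2]
Insert 2: shifted 5 elements -> [2, 7, 12, 32, 38, 38]


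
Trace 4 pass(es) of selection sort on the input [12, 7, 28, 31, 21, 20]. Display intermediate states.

Pass 1: Select minimum 7 at index 1, swap -> [7, 12, 28, 31, 21, 20]
Pass 2: Select minimum 12 at index 1, swap -> [7, 12, 28, 31, 21, 20]
Pass 3: Select minimum 20 at index 5, swap -> [7, 12, 20, 31, 21, 28]
Pass 4: Select minimum 21 at index 4, swap -> [7, 12, 20, 21, 31, 28]


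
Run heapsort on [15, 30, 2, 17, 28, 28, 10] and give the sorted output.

Build heap: [30, 28, 28, 17, 15, 2, 10]
Extract 30: [28, 17, 28, 10, 15, 2, 30]
Extract 28: [28, 17, 2, 10, 15, 28, 30]
Extract 28: [17, 15, 2, 10, 28, 28, 30]
Extract 17: [15, 10, 2, 17, 28, 28, 30]
Extract 15: [10, 2, 15, 17, 28, 28, 30]
Extract 10: [2, 10, 15, 17, 28, 28, 30]


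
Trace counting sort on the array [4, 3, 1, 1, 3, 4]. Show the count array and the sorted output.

Count array: [0, 2, 0, 2, 2]
(count[i] = number of elements equal to i)
Cumulative count: [0, 2, 2, 4, 6]
Sorted: [1, 1, 3, 3, 4, 4]


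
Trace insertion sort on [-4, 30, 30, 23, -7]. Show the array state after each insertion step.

First element -4 is already 'sorted'
Insert 30: shifted 0 elements -> [-4, 30, 30, 23, -7]
Insert 30: shifted 0 elements -> [-4, 30, 30, 23, -7]
Insert 23: shifted 2 elements -> [-4, 23, 30, 30, -7]
Insert -7: shifted 4 elements -> [-7, -4, 23, 30, 30]


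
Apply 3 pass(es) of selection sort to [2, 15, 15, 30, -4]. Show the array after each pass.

Pass 1: Select minimum -4 at index 4, swap -> [-4, 15, 15, 30, 2]
Pass 2: Select minimum 2 at index 4, swap -> [-4, 2, 15, 30, 15]
Pass 3: Select minimum 15 at index 2, swap -> [-4, 2, 15, 30, 15]


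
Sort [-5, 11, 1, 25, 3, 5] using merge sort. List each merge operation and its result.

Divide and conquer:
  Merge [11] + [1] -> [1, 11]
  Merge [-5] + [1, 11] -> [-5, 1, 11]
  Merge [3] + [5] -> [3, 5]
  Merge [25] + [3, 5] -> [3, 5, 25]
  Merge [-5, 1, 11] + [3, 5, 25] -> [-5, 1, 3, 5, 11, 25]


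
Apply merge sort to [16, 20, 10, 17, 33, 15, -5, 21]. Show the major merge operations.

Divide and conquer:
  Merge [16] + [20] -> [16, 20]
  Merge [10] + [17] -> [10, 17]
  Merge [16, 20] + [10, 17] -> [10, 16, 17, 20]
  Merge [33] + [15] -> [15, 33]
  Merge [-5] + [21] -> [-5, 21]
  Merge [15, 33] + [-5, 21] -> [-5, 15, 21, 33]
  Merge [10, 16, 17, 20] + [-5, 15, 21, 33] -> [-5, 10, 15, 16, 17, 20, 21, 33]


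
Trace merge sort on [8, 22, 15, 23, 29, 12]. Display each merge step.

Divide and conquer:
  Merge [22] + [15] -> [15, 22]
  Merge [8] + [15, 22] -> [8, 15, 22]
  Merge [29] + [12] -> [12, 29]
  Merge [23] + [12, 29] -> [12, 23, 29]
  Merge [8, 15, 22] + [12, 23, 29] -> [8, 12, 15, 22, 23, 29]


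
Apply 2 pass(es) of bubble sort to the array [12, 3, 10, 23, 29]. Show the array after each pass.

After pass 1: [3, 10, 12, 23, 29] (2 swaps)
After pass 2: [3, 10, 12, 23, 29] (0 swaps)
Total swaps: 2


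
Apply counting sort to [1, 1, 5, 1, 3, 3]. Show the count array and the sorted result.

Count array: [0, 3, 0, 2, 0, 1]
(count[i] = number of elements equal to i)
Cumulative count: [0, 3, 3, 5, 5, 6]
Sorted: [1, 1, 1, 3, 3, 5]


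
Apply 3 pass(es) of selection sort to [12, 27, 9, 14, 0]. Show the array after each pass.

Pass 1: Select minimum 0 at index 4, swap -> [0, 27, 9, 14, 12]
Pass 2: Select minimum 9 at index 2, swap -> [0, 9, 27, 14, 12]
Pass 3: Select minimum 12 at index 4, swap -> [0, 9, 12, 14, 27]


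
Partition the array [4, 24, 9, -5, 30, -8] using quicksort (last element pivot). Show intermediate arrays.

Partition 1: pivot=-8 at index 0 -> [-8, 24, 9, -5, 30, 4]
Partition 2: pivot=4 at index 2 -> [-8, -5, 4, 24, 30, 9]
Partition 3: pivot=9 at index 3 -> [-8, -5, 4, 9, 30, 24]
Partition 4: pivot=24 at index 4 -> [-8, -5, 4, 9, 24, 30]


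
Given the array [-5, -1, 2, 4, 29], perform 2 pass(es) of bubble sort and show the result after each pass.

After pass 1: [-5, -1, 2, 4, 29] (0 swaps)
After pass 2: [-5, -1, 2, 4, 29] (0 swaps)
Total swaps: 0


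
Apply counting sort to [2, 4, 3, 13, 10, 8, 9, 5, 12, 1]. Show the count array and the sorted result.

Count array: [0, 1, 1, 1, 1, 1, 0, 0, 1, 1, 1, 0, 1, 1]
(count[i] = number of elements equal to i)
Cumulative count: [0, 1, 2, 3, 4, 5, 5, 5, 6, 7, 8, 8, 9, 10]
Sorted: [1, 2, 3, 4, 5, 8, 9, 10, 12, 13]


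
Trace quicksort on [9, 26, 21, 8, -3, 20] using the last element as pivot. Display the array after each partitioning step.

Partition 1: pivot=20 at index 3 -> [9, 8, -3, 20, 21, 26]
Partition 2: pivot=-3 at index 0 -> [-3, 8, 9, 20, 21, 26]
Partition 3: pivot=9 at index 2 -> [-3, 8, 9, 20, 21, 26]
Partition 4: pivot=26 at index 5 -> [-3, 8, 9, 20, 21, 26]


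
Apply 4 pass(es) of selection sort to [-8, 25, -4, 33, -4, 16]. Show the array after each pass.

Pass 1: Select minimum -8 at index 0, swap -> [-8, 25, -4, 33, -4, 16]
Pass 2: Select minimum -4 at index 2, swap -> [-8, -4, 25, 33, -4, 16]
Pass 3: Select minimum -4 at index 4, swap -> [-8, -4, -4, 33, 25, 16]
Pass 4: Select minimum 16 at index 5, swap -> [-8, -4, -4, 16, 25, 33]


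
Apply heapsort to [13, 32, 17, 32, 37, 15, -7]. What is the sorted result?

Build heap: [37, 32, 17, 13, 32, 15, -7]
Extract 37: [32, 32, 17, 13, -7, 15, 37]
Extract 32: [32, 15, 17, 13, -7, 32, 37]
Extract 32: [17, 15, -7, 13, 32, 32, 37]
Extract 17: [15, 13, -7, 17, 32, 32, 37]
Extract 15: [13, -7, 15, 17, 32, 32, 37]
Extract 13: [-7, 13, 15, 17, 32, 32, 37]


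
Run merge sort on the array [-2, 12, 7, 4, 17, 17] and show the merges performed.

Divide and conquer:
  Merge [12] + [7] -> [7, 12]
  Merge [-2] + [7, 12] -> [-2, 7, 12]
  Merge [17] + [17] -> [17, 17]
  Merge [4] + [17, 17] -> [4, 17, 17]
  Merge [-2, 7, 12] + [4, 17, 17] -> [-2, 4, 7, 12, 17, 17]


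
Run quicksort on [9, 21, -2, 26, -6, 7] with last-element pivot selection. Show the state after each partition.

Partition 1: pivot=7 at index 2 -> [-2, -6, 7, 26, 21, 9]
Partition 2: pivot=-6 at index 0 -> [-6, -2, 7, 26, 21, 9]
Partition 3: pivot=9 at index 3 -> [-6, -2, 7, 9, 21, 26]
Partition 4: pivot=26 at index 5 -> [-6, -2, 7, 9, 21, 26]


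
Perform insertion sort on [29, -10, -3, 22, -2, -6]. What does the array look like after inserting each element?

First element 29 is already 'sorted'
Insert -10: shifted 1 elements -> [-10, 29, -3, 22, -2, -6]
Insert -3: shifted 1 elements -> [-10, -3, 29, 22, -2, -6]
Insert 22: shifted 1 elements -> [-10, -3, 22, 29, -2, -6]
Insert -2: shifted 2 elements -> [-10, -3, -2, 22, 29, -6]
Insert -6: shifted 4 elements -> [-10, -6, -3, -2, 22, 29]


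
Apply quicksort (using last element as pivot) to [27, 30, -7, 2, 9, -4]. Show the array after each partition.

Partition 1: pivot=-4 at index 1 -> [-7, -4, 27, 2, 9, 30]
Partition 2: pivot=30 at index 5 -> [-7, -4, 27, 2, 9, 30]
Partition 3: pivot=9 at index 3 -> [-7, -4, 2, 9, 27, 30]


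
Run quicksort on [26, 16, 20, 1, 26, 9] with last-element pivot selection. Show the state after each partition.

Partition 1: pivot=9 at index 1 -> [1, 9, 20, 26, 26, 16]
Partition 2: pivot=16 at index 2 -> [1, 9, 16, 26, 26, 20]
Partition 3: pivot=20 at index 3 -> [1, 9, 16, 20, 26, 26]
Partition 4: pivot=26 at index 5 -> [1, 9, 16, 20, 26, 26]


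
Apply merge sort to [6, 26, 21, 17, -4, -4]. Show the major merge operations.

Divide and conquer:
  Merge [26] + [21] -> [21, 26]
  Merge [6] + [21, 26] -> [6, 21, 26]
  Merge [-4] + [-4] -> [-4, -4]
  Merge [17] + [-4, -4] -> [-4, -4, 17]
  Merge [6, 21, 26] + [-4, -4, 17] -> [-4, -4, 6, 17, 21, 26]


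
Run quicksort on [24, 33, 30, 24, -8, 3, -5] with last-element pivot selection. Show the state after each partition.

Partition 1: pivot=-5 at index 1 -> [-8, -5, 30, 24, 24, 3, 33]
Partition 2: pivot=33 at index 6 -> [-8, -5, 30, 24, 24, 3, 33]
Partition 3: pivot=3 at index 2 -> [-8, -5, 3, 24, 24, 30, 33]
Partition 4: pivot=30 at index 5 -> [-8, -5, 3, 24, 24, 30, 33]
Partition 5: pivot=24 at index 4 -> [-8, -5, 3, 24, 24, 30, 33]


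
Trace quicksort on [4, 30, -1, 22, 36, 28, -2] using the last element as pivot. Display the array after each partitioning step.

Partition 1: pivot=-2 at index 0 -> [-2, 30, -1, 22, 36, 28, 4]
Partition 2: pivot=4 at index 2 -> [-2, -1, 4, 22, 36, 28, 30]
Partition 3: pivot=30 at index 5 -> [-2, -1, 4, 22, 28, 30, 36]
Partition 4: pivot=28 at index 4 -> [-2, -1, 4, 22, 28, 30, 36]


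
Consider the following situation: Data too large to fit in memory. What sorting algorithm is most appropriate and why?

Best choice: External merge sort
Reason: Minimizes disk I/O by sequential reads/writes


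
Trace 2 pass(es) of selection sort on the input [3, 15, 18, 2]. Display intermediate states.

Pass 1: Select minimum 2 at index 3, swap -> [2, 15, 18, 3]
Pass 2: Select minimum 3 at index 3, swap -> [2, 3, 18, 15]


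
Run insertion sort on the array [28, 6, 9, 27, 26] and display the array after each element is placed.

First element 28 is already 'sorted'
Insert 6: shifted 1 elements -> [6, 28, 9, 27, 26]
Insert 9: shifted 1 elements -> [6, 9, 28, 27, 26]
Insert 27: shifted 1 elements -> [6, 9, 27, 28, 26]
Insert 26: shifted 2 elements -> [6, 9, 26, 27, 28]


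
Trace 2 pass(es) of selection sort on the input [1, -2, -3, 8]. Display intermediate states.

Pass 1: Select minimum -3 at index 2, swap -> [-3, -2, 1, 8]
Pass 2: Select minimum -2 at index 1, swap -> [-3, -2, 1, 8]


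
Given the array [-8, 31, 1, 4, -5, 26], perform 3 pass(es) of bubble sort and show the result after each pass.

After pass 1: [-8, 1, 4, -5, 26, 31] (4 swaps)
After pass 2: [-8, 1, -5, 4, 26, 31] (1 swaps)
After pass 3: [-8, -5, 1, 4, 26, 31] (1 swaps)
Total swaps: 6


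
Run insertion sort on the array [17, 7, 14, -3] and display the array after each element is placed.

First element 17 is already 'sorted'
Insert 7: shifted 1 elements -> [7, 17, 14, -3]
Insert 14: shifted 1 elements -> [7, 14, 17, -3]
Insert -3: shifted 3 elements -> [-3, 7, 14, 17]


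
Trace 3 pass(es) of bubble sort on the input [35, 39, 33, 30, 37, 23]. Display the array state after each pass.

After pass 1: [35, 33, 30, 37, 23, 39] (4 swaps)
After pass 2: [33, 30, 35, 23, 37, 39] (3 swaps)
After pass 3: [30, 33, 23, 35, 37, 39] (2 swaps)
Total swaps: 9


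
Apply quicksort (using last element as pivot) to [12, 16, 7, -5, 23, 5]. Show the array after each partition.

Partition 1: pivot=5 at index 1 -> [-5, 5, 7, 12, 23, 16]
Partition 2: pivot=16 at index 4 -> [-5, 5, 7, 12, 16, 23]
Partition 3: pivot=12 at index 3 -> [-5, 5, 7, 12, 16, 23]


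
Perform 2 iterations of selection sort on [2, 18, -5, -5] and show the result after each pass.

Pass 1: Select minimum -5 at index 2, swap -> [-5, 18, 2, -5]
Pass 2: Select minimum -5 at index 3, swap -> [-5, -5, 2, 18]


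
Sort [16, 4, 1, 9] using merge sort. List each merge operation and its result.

Divide and conquer:
  Merge [16] + [4] -> [4, 16]
  Merge [1] + [9] -> [1, 9]
  Merge [4, 16] + [1, 9] -> [1, 4, 9, 16]


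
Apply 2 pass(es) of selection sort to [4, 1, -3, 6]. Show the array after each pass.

Pass 1: Select minimum -3 at index 2, swap -> [-3, 1, 4, 6]
Pass 2: Select minimum 1 at index 1, swap -> [-3, 1, 4, 6]


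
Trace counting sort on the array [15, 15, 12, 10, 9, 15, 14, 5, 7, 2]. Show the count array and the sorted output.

Count array: [0, 0, 1, 0, 0, 1, 0, 1, 0, 1, 1, 0, 1, 0, 1, 3]
(count[i] = number of elements equal to i)
Cumulative count: [0, 0, 1, 1, 1, 2, 2, 3, 3, 4, 5, 5, 6, 6, 7, 10]
Sorted: [2, 5, 7, 9, 10, 12, 14, 15, 15, 15]


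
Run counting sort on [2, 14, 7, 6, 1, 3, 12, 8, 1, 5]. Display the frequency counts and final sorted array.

Count array: [0, 2, 1, 1, 0, 1, 1, 1, 1, 0, 0, 0, 1, 0, 1]
(count[i] = number of elements equal to i)
Cumulative count: [0, 2, 3, 4, 4, 5, 6, 7, 8, 8, 8, 8, 9, 9, 10]
Sorted: [1, 1, 2, 3, 5, 6, 7, 8, 12, 14]


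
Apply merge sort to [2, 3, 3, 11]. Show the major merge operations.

Divide and conquer:
  Merge [2] + [3] -> [2, 3]
  Merge [3] + [11] -> [3, 11]
  Merge [2, 3] + [3, 11] -> [2, 3, 3, 11]


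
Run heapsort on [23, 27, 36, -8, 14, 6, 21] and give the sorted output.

Build heap: [36, 27, 23, -8, 14, 6, 21]
Extract 36: [27, 21, 23, -8, 14, 6, 36]
Extract 27: [23, 21, 6, -8, 14, 27, 36]
Extract 23: [21, 14, 6, -8, 23, 27, 36]
Extract 21: [14, -8, 6, 21, 23, 27, 36]
Extract 14: [6, -8, 14, 21, 23, 27, 36]
Extract 6: [-8, 6, 14, 21, 23, 27, 36]


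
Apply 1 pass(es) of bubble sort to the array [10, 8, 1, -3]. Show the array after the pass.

After pass 1: [8, 1, -3, 10] (3 swaps)
Total swaps: 3


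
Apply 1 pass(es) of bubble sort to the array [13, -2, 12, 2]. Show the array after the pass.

After pass 1: [-2, 12, 2, 13] (3 swaps)
Total swaps: 3


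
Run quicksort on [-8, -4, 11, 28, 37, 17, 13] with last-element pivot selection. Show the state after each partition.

Partition 1: pivot=13 at index 3 -> [-8, -4, 11, 13, 37, 17, 28]
Partition 2: pivot=11 at index 2 -> [-8, -4, 11, 13, 37, 17, 28]
Partition 3: pivot=-4 at index 1 -> [-8, -4, 11, 13, 37, 17, 28]
Partition 4: pivot=28 at index 5 -> [-8, -4, 11, 13, 17, 28, 37]


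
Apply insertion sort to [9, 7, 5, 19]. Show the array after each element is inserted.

First element 9 is already 'sorted'
Insert 7: shifted 1 elements -> [7, 9, 5, 19]
Insert 5: shifted 2 elements -> [5, 7, 9, 19]
Insert 19: shifted 0 elements -> [5, 7, 9, 19]


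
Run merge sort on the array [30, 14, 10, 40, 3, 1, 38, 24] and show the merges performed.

Divide and conquer:
  Merge [30] + [14] -> [14, 30]
  Merge [10] + [40] -> [10, 40]
  Merge [14, 30] + [10, 40] -> [10, 14, 30, 40]
  Merge [3] + [1] -> [1, 3]
  Merge [38] + [24] -> [24, 38]
  Merge [1, 3] + [24, 38] -> [1, 3, 24, 38]
  Merge [10, 14, 30, 40] + [1, 3, 24, 38] -> [1, 3, 10, 14, 24, 30, 38, 40]


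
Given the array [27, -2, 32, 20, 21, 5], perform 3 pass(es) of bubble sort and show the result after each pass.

After pass 1: [-2, 27, 20, 21, 5, 32] (4 swaps)
After pass 2: [-2, 20, 21, 5, 27, 32] (3 swaps)
After pass 3: [-2, 20, 5, 21, 27, 32] (1 swaps)
Total swaps: 8


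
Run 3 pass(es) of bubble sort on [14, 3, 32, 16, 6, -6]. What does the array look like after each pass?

After pass 1: [3, 14, 16, 6, -6, 32] (4 swaps)
After pass 2: [3, 14, 6, -6, 16, 32] (2 swaps)
After pass 3: [3, 6, -6, 14, 16, 32] (2 swaps)
Total swaps: 8


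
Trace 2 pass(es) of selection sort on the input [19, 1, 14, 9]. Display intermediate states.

Pass 1: Select minimum 1 at index 1, swap -> [1, 19, 14, 9]
Pass 2: Select minimum 9 at index 3, swap -> [1, 9, 14, 19]


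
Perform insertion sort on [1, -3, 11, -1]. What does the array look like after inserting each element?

First element 1 is already 'sorted'
Insert -3: shifted 1 elements -> [-3, 1, 11, -1]
Insert 11: shifted 0 elements -> [-3, 1, 11, -1]
Insert -1: shifted 2 elements -> [-3, -1, 1, 11]


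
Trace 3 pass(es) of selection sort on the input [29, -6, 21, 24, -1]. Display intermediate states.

Pass 1: Select minimum -6 at index 1, swap -> [-6, 29, 21, 24, -1]
Pass 2: Select minimum -1 at index 4, swap -> [-6, -1, 21, 24, 29]
Pass 3: Select minimum 21 at index 2, swap -> [-6, -1, 21, 24, 29]


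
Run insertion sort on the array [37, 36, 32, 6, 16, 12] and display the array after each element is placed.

First element 37 is already 'sorted'
Insert 36: shifted 1 elements -> [36, 37, 32, 6, 16, 12]
Insert 32: shifted 2 elements -> [32, 36, 37, 6, 16, 12]
Insert 6: shifted 3 elements -> [6, 32, 36, 37, 16, 12]
Insert 16: shifted 3 elements -> [6, 16, 32, 36, 37, 12]
Insert 12: shifted 4 elements -> [6, 12, 16, 32, 36, 37]


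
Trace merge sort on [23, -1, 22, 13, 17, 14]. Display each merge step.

Divide and conquer:
  Merge [-1] + [22] -> [-1, 22]
  Merge [23] + [-1, 22] -> [-1, 22, 23]
  Merge [17] + [14] -> [14, 17]
  Merge [13] + [14, 17] -> [13, 14, 17]
  Merge [-1, 22, 23] + [13, 14, 17] -> [-1, 13, 14, 17, 22, 23]


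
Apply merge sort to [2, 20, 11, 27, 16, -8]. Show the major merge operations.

Divide and conquer:
  Merge [20] + [11] -> [11, 20]
  Merge [2] + [11, 20] -> [2, 11, 20]
  Merge [16] + [-8] -> [-8, 16]
  Merge [27] + [-8, 16] -> [-8, 16, 27]
  Merge [2, 11, 20] + [-8, 16, 27] -> [-8, 2, 11, 16, 20, 27]


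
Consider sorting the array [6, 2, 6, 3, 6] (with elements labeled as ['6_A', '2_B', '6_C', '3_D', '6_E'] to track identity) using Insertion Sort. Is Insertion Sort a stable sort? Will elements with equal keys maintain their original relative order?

Trace Insertion Sort on the labeled array (the key is the number; the letter only tracks identity):
  Insert 2_B at index 0: [2_B, 6_A, 6_C, 3_D, 6_E]
  Insert 6_C at index 2: [2_B, 6_A, 6_C, 3_D, 6_E]
  Insert 3_D at index 1: [2_B, 3_D, 6_A, 6_C, 6_E]
  Insert 6_E at index 4: [2_B, 3_D, 6_A, 6_C, 6_E]
Final order: [2_B, 3_D, 6_A, 6_C, 6_E]
Equal keys:
  value 6: originally 6_A, 6_C, 6_E; after sorting 6_A, 6_C, 6_E -> order preserved
All equal keys kept their original relative order. Insertion Sort is stable: elements are shifted only while they are strictly greater than the key, so a key is inserted after any equal elements already placed.
Answer: Stable


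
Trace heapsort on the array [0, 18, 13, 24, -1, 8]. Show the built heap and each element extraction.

Build heap: [24, 18, 13, 0, -1, 8]
Extract 24: [18, 8, 13, 0, -1, 24]
Extract 18: [13, 8, -1, 0, 18, 24]
Extract 13: [8, 0, -1, 13, 18, 24]
Extract 8: [0, -1, 8, 13, 18, 24]
Extract 0: [-1, 0, 8, 13, 18, 24]


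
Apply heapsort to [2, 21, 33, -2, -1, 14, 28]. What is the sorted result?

Build heap: [33, 21, 28, -2, -1, 14, 2]
Extract 33: [28, 21, 14, -2, -1, 2, 33]
Extract 28: [21, 2, 14, -2, -1, 28, 33]
Extract 21: [14, 2, -1, -2, 21, 28, 33]
Extract 14: [2, -2, -1, 14, 21, 28, 33]
Extract 2: [-1, -2, 2, 14, 21, 28, 33]
Extract -1: [-2, -1, 2, 14, 21, 28, 33]


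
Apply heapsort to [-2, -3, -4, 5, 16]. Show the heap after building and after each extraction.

Build heap: [16, 5, -4, -2, -3]
Extract 16: [5, -2, -4, -3, 16]
Extract 5: [-2, -3, -4, 5, 16]
Extract -2: [-3, -4, -2, 5, 16]
Extract -3: [-4, -3, -2, 5, 16]


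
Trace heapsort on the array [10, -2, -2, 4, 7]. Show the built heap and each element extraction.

Build heap: [10, 7, -2, 4, -2]
Extract 10: [7, 4, -2, -2, 10]
Extract 7: [4, -2, -2, 7, 10]
Extract 4: [-2, -2, 4, 7, 10]
Extract -2: [-2, -2, 4, 7, 10]


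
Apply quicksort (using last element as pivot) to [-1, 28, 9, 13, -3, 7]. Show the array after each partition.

Partition 1: pivot=7 at index 2 -> [-1, -3, 7, 13, 28, 9]
Partition 2: pivot=-3 at index 0 -> [-3, -1, 7, 13, 28, 9]
Partition 3: pivot=9 at index 3 -> [-3, -1, 7, 9, 28, 13]
Partition 4: pivot=13 at index 4 -> [-3, -1, 7, 9, 13, 28]


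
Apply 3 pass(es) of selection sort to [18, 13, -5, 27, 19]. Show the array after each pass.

Pass 1: Select minimum -5 at index 2, swap -> [-5, 13, 18, 27, 19]
Pass 2: Select minimum 13 at index 1, swap -> [-5, 13, 18, 27, 19]
Pass 3: Select minimum 18 at index 2, swap -> [-5, 13, 18, 27, 19]


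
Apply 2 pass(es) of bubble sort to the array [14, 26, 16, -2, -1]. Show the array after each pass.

After pass 1: [14, 16, -2, -1, 26] (3 swaps)
After pass 2: [14, -2, -1, 16, 26] (2 swaps)
Total swaps: 5


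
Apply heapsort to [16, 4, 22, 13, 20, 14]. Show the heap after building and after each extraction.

Build heap: [22, 20, 16, 13, 4, 14]
Extract 22: [20, 14, 16, 13, 4, 22]
Extract 20: [16, 14, 4, 13, 20, 22]
Extract 16: [14, 13, 4, 16, 20, 22]
Extract 14: [13, 4, 14, 16, 20, 22]
Extract 13: [4, 13, 14, 16, 20, 22]


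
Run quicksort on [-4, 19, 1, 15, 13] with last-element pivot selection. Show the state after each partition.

Partition 1: pivot=13 at index 2 -> [-4, 1, 13, 15, 19]
Partition 2: pivot=1 at index 1 -> [-4, 1, 13, 15, 19]
Partition 3: pivot=19 at index 4 -> [-4, 1, 13, 15, 19]


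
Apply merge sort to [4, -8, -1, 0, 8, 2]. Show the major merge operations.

Divide and conquer:
  Merge [-8] + [-1] -> [-8, -1]
  Merge [4] + [-8, -1] -> [-8, -1, 4]
  Merge [8] + [2] -> [2, 8]
  Merge [0] + [2, 8] -> [0, 2, 8]
  Merge [-8, -1, 4] + [0, 2, 8] -> [-8, -1, 0, 2, 4, 8]


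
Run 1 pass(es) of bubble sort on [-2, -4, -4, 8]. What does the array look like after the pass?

After pass 1: [-4, -4, -2, 8] (2 swaps)
Total swaps: 2


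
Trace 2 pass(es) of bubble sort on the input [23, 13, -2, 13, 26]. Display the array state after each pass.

After pass 1: [13, -2, 13, 23, 26] (3 swaps)
After pass 2: [-2, 13, 13, 23, 26] (1 swaps)
Total swaps: 4


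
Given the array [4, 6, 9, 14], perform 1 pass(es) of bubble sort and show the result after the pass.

After pass 1: [4, 6, 9, 14] (0 swaps)
Total swaps: 0


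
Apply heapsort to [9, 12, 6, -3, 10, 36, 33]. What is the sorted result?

Build heap: [36, 12, 33, -3, 10, 6, 9]
Extract 36: [33, 12, 9, -3, 10, 6, 36]
Extract 33: [12, 10, 9, -3, 6, 33, 36]
Extract 12: [10, 6, 9, -3, 12, 33, 36]
Extract 10: [9, 6, -3, 10, 12, 33, 36]
Extract 9: [6, -3, 9, 10, 12, 33, 36]
Extract 6: [-3, 6, 9, 10, 12, 33, 36]


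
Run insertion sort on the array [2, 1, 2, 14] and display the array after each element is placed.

First element 2 is already 'sorted'
Insert 1: shifted 1 elements -> [1, 2, 2, 14]
Insert 2: shifted 0 elements -> [1, 2, 2, 14]
Insert 14: shifted 0 elements -> [1, 2, 2, 14]
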